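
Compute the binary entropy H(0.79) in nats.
0.5140 nats

The binary entropy function is:
H(p) = -p log(p) - (1-p) log(1-p)

H(0.79) = -0.79 × log_e(0.79) - 0.21 × log_e(0.21)
H(0.79) = 0.5140 nats

Note: Binary entropy is maximized at p=0.5 (H=1 bit) and minimized at p=0 or p=1 (H=0).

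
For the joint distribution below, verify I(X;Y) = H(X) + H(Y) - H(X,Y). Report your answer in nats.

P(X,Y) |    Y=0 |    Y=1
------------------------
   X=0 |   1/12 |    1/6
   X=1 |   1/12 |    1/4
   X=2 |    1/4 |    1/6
I(X;Y) = 0.0522 nats

Mutual information has multiple equivalent forms:
- I(X;Y) = H(X) - H(X|Y)
- I(X;Y) = H(Y) - H(Y|X)
- I(X;Y) = H(X) + H(Y) - H(X,Y)

Computing all quantities:
H(X) = 1.0776, H(Y) = 0.6792, H(X,Y) = 1.7046
H(X|Y) = 1.0254, H(Y|X) = 0.6270

Verification:
H(X) - H(X|Y) = 1.0776 - 1.0254 = 0.0522
H(Y) - H(Y|X) = 0.6792 - 0.6270 = 0.0522
H(X) + H(Y) - H(X,Y) = 1.0776 + 0.6792 - 1.7046 = 0.0522

All forms give I(X;Y) = 0.0522 nats. ✓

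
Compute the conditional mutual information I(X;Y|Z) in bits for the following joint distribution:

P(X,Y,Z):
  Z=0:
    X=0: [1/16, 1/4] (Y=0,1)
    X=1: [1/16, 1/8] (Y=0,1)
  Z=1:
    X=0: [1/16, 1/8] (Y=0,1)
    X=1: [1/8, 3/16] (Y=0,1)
0.0095 bits

Conditional mutual information: I(X;Y|Z) = H(X|Z) + H(Y|Z) - H(X,Y|Z)

H(Z) = 1.0000
H(X,Z) = 1.9544 → H(X|Z) = 0.9544
H(Y,Z) = 1.8829 → H(Y|Z) = 0.8829
H(X,Y,Z) = 2.8278 → H(X,Y|Z) = 1.8278

I(X;Y|Z) = 0.9544 + 0.8829 - 1.8278 = 0.0095 bits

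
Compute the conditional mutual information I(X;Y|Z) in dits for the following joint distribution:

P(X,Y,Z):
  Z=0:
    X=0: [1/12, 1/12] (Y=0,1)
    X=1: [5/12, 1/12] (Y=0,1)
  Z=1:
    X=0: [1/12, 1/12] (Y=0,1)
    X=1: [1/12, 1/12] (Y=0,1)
0.0148 dits

Conditional mutual information: I(X;Y|Z) = H(X|Z) + H(Y|Z) - H(X,Y|Z)

H(Z) = 0.2764
H(X,Z) = 0.5396 → H(X|Z) = 0.2632
H(Y,Z) = 0.5396 → H(Y|Z) = 0.2632
H(X,Y,Z) = 0.7879 → H(X,Y|Z) = 0.5115

I(X;Y|Z) = 0.2632 + 0.2632 - 0.5115 = 0.0148 dits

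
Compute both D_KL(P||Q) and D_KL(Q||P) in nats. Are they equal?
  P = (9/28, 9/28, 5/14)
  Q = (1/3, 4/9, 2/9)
D_KL(P||Q) = 0.0536, D_KL(Q||P) = 0.0507

KL divergence is not symmetric: D_KL(P||Q) ≠ D_KL(Q||P) in general.

D_KL(P||Q) = 0.0536 nats
D_KL(Q||P) = 0.0507 nats

No, they are not equal!

This asymmetry is why KL divergence is not a true distance metric.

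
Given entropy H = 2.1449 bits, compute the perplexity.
4.4226

Perplexity is 2^H (or exp(H) for natural log).

H = 2.1449 bits
Perplexity = 2^2.1449 = 4.4226

Interpretation: The model's uncertainty is equivalent to choosing uniformly among 4.4 options.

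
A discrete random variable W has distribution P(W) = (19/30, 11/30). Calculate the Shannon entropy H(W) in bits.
0.9481 bits

Shannon entropy is H(X) = -Σ p(x) log p(x).

For P = (19/30, 11/30):
H = -19/30 × log_2(19/30) -11/30 × log_2(11/30)
H = 0.9481 bits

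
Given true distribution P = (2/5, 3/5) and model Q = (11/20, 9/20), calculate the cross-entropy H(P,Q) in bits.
1.0362 bits

Cross-entropy: H(P,Q) = -Σ p(x) log q(x)

Alternatively: H(P,Q) = H(P) + D_KL(P||Q)
H(P) = 0.9710 bits
D_KL(P||Q) = 0.0652 bits

H(P,Q) = 0.9710 + 0.0652 = 1.0362 bits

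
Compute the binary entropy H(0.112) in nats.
0.3507 nats

The binary entropy function is:
H(p) = -p log(p) - (1-p) log(1-p)

H(0.112) = -0.112 × log_e(0.112) - 0.888 × log_e(0.888)
H(0.112) = 0.3507 nats

Note: Binary entropy is maximized at p=0.5 (H=1 bit) and minimized at p=0 or p=1 (H=0).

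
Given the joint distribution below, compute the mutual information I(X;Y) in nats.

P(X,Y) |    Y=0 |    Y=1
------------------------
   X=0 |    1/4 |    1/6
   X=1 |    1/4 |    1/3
0.0144 nats

Mutual information: I(X;Y) = H(X) + H(Y) - H(X,Y)

Marginals:
P(X) = (5/12, 7/12), H(X) = 0.6792 nats
P(Y) = (1/2, 1/2), H(Y) = 0.6931 nats

Joint entropy: H(X,Y) = 1.3580 nats

I(X;Y) = 0.6792 + 0.6931 - 1.3580 = 0.0144 nats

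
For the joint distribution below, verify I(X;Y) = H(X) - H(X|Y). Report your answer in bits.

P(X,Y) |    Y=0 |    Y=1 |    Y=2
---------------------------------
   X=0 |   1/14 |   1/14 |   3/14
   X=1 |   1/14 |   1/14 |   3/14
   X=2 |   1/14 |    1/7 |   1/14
I(X;Y) = 0.0848 bits

Mutual information has multiple equivalent forms:
- I(X;Y) = H(X) - H(X|Y)
- I(X;Y) = H(Y) - H(Y|X)
- I(X;Y) = H(X) + H(Y) - H(X,Y)

Computing all quantities:
H(X) = 1.5774, H(Y) = 1.4926, H(X,Y) = 2.9852
H(X|Y) = 1.4926, H(Y|X) = 1.4078

Verification:
H(X) - H(X|Y) = 1.5774 - 1.4926 = 0.0848
H(Y) - H(Y|X) = 1.4926 - 1.4078 = 0.0848
H(X) + H(Y) - H(X,Y) = 1.5774 + 1.4926 - 2.9852 = 0.0848

All forms give I(X;Y) = 0.0848 bits. ✓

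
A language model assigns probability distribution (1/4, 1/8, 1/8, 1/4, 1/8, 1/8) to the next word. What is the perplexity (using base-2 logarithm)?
5.6569

Perplexity is 2^H (or exp(H) for natural log).

First, H = -Σ p log p = 2.5000 bits
Perplexity = 2^2.5000 = 5.6569

Interpretation: The model's uncertainty is equivalent to choosing uniformly among 5.7 options.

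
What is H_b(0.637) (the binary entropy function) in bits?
0.9451 bits

The binary entropy function is:
H(p) = -p log(p) - (1-p) log(1-p)

H(0.637) = -0.637 × log_2(0.637) - 0.363 × log_2(0.363)
H(0.637) = 0.9451 bits

Note: Binary entropy is maximized at p=0.5 (H=1 bit) and minimized at p=0 or p=1 (H=0).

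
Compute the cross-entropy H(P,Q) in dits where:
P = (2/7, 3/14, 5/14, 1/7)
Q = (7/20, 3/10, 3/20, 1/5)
0.6364 dits

Cross-entropy: H(P,Q) = -Σ p(x) log q(x)

Alternatively: H(P,Q) = H(P) + D_KL(P||Q)
H(P) = 0.5792 dits
D_KL(P||Q) = 0.0572 dits

H(P,Q) = 0.5792 + 0.0572 = 0.6364 dits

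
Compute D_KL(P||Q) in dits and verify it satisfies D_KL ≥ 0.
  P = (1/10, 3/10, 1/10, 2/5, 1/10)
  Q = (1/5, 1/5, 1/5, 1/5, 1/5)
0.0829 dits

KL divergence satisfies the Gibbs inequality: D_KL(P||Q) ≥ 0 for all distributions P, Q.

D_KL(P||Q) = Σ p(x) log(p(x)/q(x))
Term by term:
  x=0: 1/10 × log_10[(1/10)/(1/5)] = -0.0301
  x=1: 3/10 × log_10[(3/10)/(1/5)] = 0.0528
  x=2: 1/10 × log_10[(1/10)/(1/5)] = -0.0301
  x=3: 2/5 × log_10[(2/5)/(1/5)] = 0.1204
  x=4: 1/10 × log_10[(1/10)/(1/5)] = -0.0301
D_KL(P||Q) = 0.0829 dits

D_KL(P||Q) = 0.0829 ≥ 0 ✓

This non-negativity is a fundamental property: relative entropy cannot be negative because it measures how different Q is from P.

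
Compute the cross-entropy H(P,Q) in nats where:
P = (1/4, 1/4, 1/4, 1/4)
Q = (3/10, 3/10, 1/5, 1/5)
1.4067 nats

Cross-entropy: H(P,Q) = -Σ p(x) log q(x)

Alternatively: H(P,Q) = H(P) + D_KL(P||Q)
H(P) = 1.3863 nats
D_KL(P||Q) = 0.0204 nats

H(P,Q) = 1.3863 + 0.0204 = 1.4067 nats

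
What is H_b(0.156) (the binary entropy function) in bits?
0.6247 bits

The binary entropy function is:
H(p) = -p log(p) - (1-p) log(1-p)

H(0.156) = -0.156 × log_2(0.156) - 0.844 × log_2(0.844)
H(0.156) = 0.6247 bits

Note: Binary entropy is maximized at p=0.5 (H=1 bit) and minimized at p=0 or p=1 (H=0).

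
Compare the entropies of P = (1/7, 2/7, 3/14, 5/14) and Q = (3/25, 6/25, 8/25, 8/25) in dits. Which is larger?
P

Computing entropies in dits:
H(P) = 0.5792
H(Q) = 0.5760

Distribution P has higher entropy.

Intuition: The distribution closer to uniform (more spread out) has higher entropy.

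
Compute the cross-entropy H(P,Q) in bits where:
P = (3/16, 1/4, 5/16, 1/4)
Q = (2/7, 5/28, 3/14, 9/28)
2.0641 bits

Cross-entropy: H(P,Q) = -Σ p(x) log q(x)

Alternatively: H(P,Q) = H(P) + D_KL(P||Q)
H(P) = 1.9772 bits
D_KL(P||Q) = 0.0869 bits

H(P,Q) = 1.9772 + 0.0869 = 2.0641 bits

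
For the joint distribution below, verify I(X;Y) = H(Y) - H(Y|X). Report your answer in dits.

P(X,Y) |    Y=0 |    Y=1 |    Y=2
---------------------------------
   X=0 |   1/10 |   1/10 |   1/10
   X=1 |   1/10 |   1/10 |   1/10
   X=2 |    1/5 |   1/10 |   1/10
I(X;Y) = 0.0060 dits

Mutual information has multiple equivalent forms:
- I(X;Y) = H(X) - H(X|Y)
- I(X;Y) = H(Y) - H(Y|X)
- I(X;Y) = H(X) + H(Y) - H(X,Y)

Computing all quantities:
H(X) = 0.4729, H(Y) = 0.4729, H(X,Y) = 0.9398
H(X|Y) = 0.4669, H(Y|X) = 0.4669

Verification:
H(X) - H(X|Y) = 0.4729 - 0.4669 = 0.0060
H(Y) - H(Y|X) = 0.4729 - 0.4669 = 0.0060
H(X) + H(Y) - H(X,Y) = 0.4729 + 0.4729 - 0.9398 = 0.0060

All forms give I(X;Y) = 0.0060 dits. ✓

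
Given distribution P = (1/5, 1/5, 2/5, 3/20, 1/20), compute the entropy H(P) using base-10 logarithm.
0.6274 dits

Shannon entropy is H(X) = -Σ p(x) log p(x).

For P = (1/5, 1/5, 2/5, 3/20, 1/20):
H = -1/5 × log_10(1/5) -1/5 × log_10(1/5) -2/5 × log_10(2/5) -3/20 × log_10(3/20) -1/20 × log_10(1/20)
H = 0.6274 dits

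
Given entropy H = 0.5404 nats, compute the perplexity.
1.7167

Perplexity is e^H (or exp(H) for natural log).

H = 0.5404 nats
Perplexity = e^0.5404 = 1.7167

Interpretation: The model's uncertainty is equivalent to choosing uniformly among 1.7 options.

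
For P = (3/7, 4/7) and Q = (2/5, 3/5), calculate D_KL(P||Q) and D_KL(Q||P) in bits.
D_KL(P||Q) = 0.0024, D_KL(Q||P) = 0.0024

KL divergence is not symmetric: D_KL(P||Q) ≠ D_KL(Q||P) in general.

D_KL(P||Q) = 0.0024 bits
D_KL(Q||P) = 0.0024 bits

In this case they happen to be equal (to 4 decimal places).

This asymmetry is why KL divergence is not a true distance metric.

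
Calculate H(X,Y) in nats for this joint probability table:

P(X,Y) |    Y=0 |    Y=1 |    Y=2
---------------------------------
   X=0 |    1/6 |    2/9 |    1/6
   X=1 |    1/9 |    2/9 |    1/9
1.7540 nats

Joint entropy is H(X,Y) = -Σ_{x,y} p(x,y) log p(x,y).

Summing over all non-zero entries:
H(X,Y) = -[1/6·log_e(1/6) + 2/9·log_e(2/9) + 1/6·log_e(1/6) + 1/9·log_e(1/9) + 2/9·log_e(2/9) + 1/9·log_e(1/9)]
H(X,Y) = 1.7540 nats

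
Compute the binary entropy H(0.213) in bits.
0.7472 bits

The binary entropy function is:
H(p) = -p log(p) - (1-p) log(1-p)

H(0.213) = -0.213 × log_2(0.213) - 0.787 × log_2(0.787)
H(0.213) = 0.7472 bits

Note: Binary entropy is maximized at p=0.5 (H=1 bit) and minimized at p=0 or p=1 (H=0).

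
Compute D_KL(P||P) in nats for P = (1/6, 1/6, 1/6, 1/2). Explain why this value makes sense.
0.0000 nats

KL divergence satisfies the Gibbs inequality: D_KL(P||Q) ≥ 0 for all distributions P, Q.

D_KL(P||Q) = Σ p(x) log(p(x)/q(x))
Each term is p(x) × log_e(p(x)/p(x)) = p(x) × log_e(1) = 0, so the sum is 0.
D_KL(P||Q) = 0.0000 nats

When P = Q, the KL divergence is exactly 0, as there is no 'divergence' between identical distributions.

This non-negativity is a fundamental property: relative entropy cannot be negative because it measures how different Q is from P.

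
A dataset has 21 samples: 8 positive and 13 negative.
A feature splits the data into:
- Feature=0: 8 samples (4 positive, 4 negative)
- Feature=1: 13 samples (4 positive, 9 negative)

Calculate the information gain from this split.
0.0265 bits

Information Gain = H(Y) - H(Y|Feature)

Before split:
P(positive) = 8/21 = 0.3810
H(Y) = 0.9587 bits

After split:
Feature=0: H = 1.0000 bits (weight = 8/21)
Feature=1: H = 0.8905 bits (weight = 13/21)
H(Y|Feature) = (8/21)×1.0000 + (13/21)×0.8905 = 0.9322 bits

Information Gain = 0.9587 - 0.9322 = 0.0265 bits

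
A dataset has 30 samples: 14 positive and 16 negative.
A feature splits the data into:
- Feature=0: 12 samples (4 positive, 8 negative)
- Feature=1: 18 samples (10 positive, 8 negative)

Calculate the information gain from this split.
0.0348 bits

Information Gain = H(Y) - H(Y|Feature)

Before split:
P(positive) = 14/30 = 0.4667
H(Y) = 0.9968 bits

After split:
Feature=0: H = 0.9183 bits (weight = 12/30)
Feature=1: H = 0.9911 bits (weight = 18/30)
H(Y|Feature) = (12/30)×0.9183 + (18/30)×0.9911 = 0.9620 bits

Information Gain = 0.9968 - 0.9620 = 0.0348 bits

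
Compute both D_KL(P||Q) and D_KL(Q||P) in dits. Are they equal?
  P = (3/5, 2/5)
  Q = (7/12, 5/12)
D_KL(P||Q) = 0.0002, D_KL(Q||P) = 0.0003

KL divergence is not symmetric: D_KL(P||Q) ≠ D_KL(Q||P) in general.

D_KL(P||Q) = 0.0002 dits
D_KL(Q||P) = 0.0003 dits

No, they are not equal!

This asymmetry is why KL divergence is not a true distance metric.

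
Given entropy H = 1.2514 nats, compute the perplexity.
3.4952

Perplexity is e^H (or exp(H) for natural log).

H = 1.2514 nats
Perplexity = e^1.2514 = 3.4952

Interpretation: The model's uncertainty is equivalent to choosing uniformly among 3.5 options.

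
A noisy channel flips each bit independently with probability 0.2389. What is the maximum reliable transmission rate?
0.2068 bits

For a binary symmetric channel (BSC) with error probability p:
Capacity C = 1 - H(p) bits per symbol

where H(p) = -p log₂(p) - (1-p) log₂(1-p) is the binary entropy function.

H(0.2389) = 0.7932 bits
C = 1 - 0.7932 = 0.2068 bits per symbol

This means we can reliably transmit up to 0.2068 bits of information per channel use.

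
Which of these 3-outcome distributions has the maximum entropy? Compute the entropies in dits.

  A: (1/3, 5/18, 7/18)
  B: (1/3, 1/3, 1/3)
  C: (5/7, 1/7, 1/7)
B

For a discrete distribution over n outcomes, entropy is maximized by the uniform distribution.

Computing entropies:
H(A) = 0.4731 dits
H(B) = 0.4771 dits
H(C) = 0.3458 dits

The uniform distribution (where all probabilities equal 1/3) achieves the maximum entropy of log_10(3) = 0.4771 dits.

Distribution B has the highest entropy.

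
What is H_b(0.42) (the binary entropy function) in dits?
0.2954 dits

The binary entropy function is:
H(p) = -p log(p) - (1-p) log(1-p)

H(0.42) = -0.42 × log_10(0.42) - 0.58 × log_10(0.58)
H(0.42) = 0.2954 dits

Note: Binary entropy is maximized at p=0.5 (H=1 bit) and minimized at p=0 or p=1 (H=0).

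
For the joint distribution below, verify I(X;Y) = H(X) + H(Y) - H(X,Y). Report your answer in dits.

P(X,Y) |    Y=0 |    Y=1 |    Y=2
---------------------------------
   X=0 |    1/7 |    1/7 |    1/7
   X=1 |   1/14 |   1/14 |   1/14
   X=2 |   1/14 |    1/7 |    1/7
I(X;Y) = 0.0045 dits

Mutual information has multiple equivalent forms:
- I(X;Y) = H(X) - H(X|Y)
- I(X;Y) = H(Y) - H(Y|X)
- I(X;Y) = H(X) + H(Y) - H(X,Y)

Computing all quantities:
H(X) = 0.4608, H(Y) = 0.4748, H(X,Y) = 0.9311
H(X|Y) = 0.4563, H(Y|X) = 0.4703

Verification:
H(X) - H(X|Y) = 0.4608 - 0.4563 = 0.0045
H(Y) - H(Y|X) = 0.4748 - 0.4703 = 0.0045
H(X) + H(Y) - H(X,Y) = 0.4608 + 0.4748 - 0.9311 = 0.0045

All forms give I(X;Y) = 0.0045 dits. ✓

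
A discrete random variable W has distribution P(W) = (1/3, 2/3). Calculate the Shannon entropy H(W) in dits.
0.2764 dits

Shannon entropy is H(X) = -Σ p(x) log p(x).

For P = (1/3, 2/3):
H = -1/3 × log_10(1/3) -2/3 × log_10(2/3)
H = 0.2764 dits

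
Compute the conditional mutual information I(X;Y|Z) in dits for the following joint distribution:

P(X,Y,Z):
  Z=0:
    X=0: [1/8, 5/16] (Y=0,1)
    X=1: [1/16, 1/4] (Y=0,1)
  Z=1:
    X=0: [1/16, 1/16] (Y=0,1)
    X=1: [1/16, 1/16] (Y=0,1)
0.0016 dits

Conditional mutual information: I(X;Y|Z) = H(X|Z) + H(Y|Z) - H(X,Y|Z)

H(Z) = 0.2442
H(X,Z) = 0.5407 → H(X|Z) = 0.2965
H(Y,Z) = 0.5026 → H(Y|Z) = 0.2584
H(X,Y,Z) = 0.7975 → H(X,Y|Z) = 0.5533

I(X;Y|Z) = 0.2965 + 0.2584 - 0.5533 = 0.0016 dits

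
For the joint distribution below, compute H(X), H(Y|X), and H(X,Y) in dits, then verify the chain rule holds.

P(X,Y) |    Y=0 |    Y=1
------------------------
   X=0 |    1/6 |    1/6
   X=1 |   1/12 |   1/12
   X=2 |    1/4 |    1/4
H(X,Y) = 0.7403, H(X) = 0.4392, H(Y|X) = 0.3010 (all in dits)

Chain rule: H(X,Y) = H(X) + H(Y|X)

Left side — joint entropy directly:
H(X,Y) = -Σ p(x,y) log p(x,y) = 0.7403 dits

Right side — compute H(Y|X) from the conditional distributions:
P(X) = (1/3, 1/6, 1/2), so H(X) = 0.4392 dits
H(Y|X) = Σ_x P(X=x) · H(Y|X=x):
  P(Y|X=0) = (1/2, 1/2), H(Y|X=0) = 0.3010, weight P(X=0) = 1/3
  P(Y|X=1) = (1/2, 1/2), H(Y|X=1) = 0.3010, weight P(X=1) = 1/6
  P(Y|X=2) = (1/2, 1/2), H(Y|X=2) = 0.3010, weight P(X=2) = 1/2
H(Y|X) = 0.3010 dits

H(X) + H(Y|X) = 0.4392 + 0.3010 = 0.7403 dits

Both sides equal 0.7403 dits. ✓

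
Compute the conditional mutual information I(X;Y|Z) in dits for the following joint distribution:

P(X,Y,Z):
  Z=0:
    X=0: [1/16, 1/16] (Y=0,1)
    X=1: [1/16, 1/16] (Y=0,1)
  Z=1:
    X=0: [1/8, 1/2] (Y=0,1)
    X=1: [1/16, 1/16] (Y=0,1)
0.0097 dits

Conditional mutual information: I(X;Y|Z) = H(X|Z) + H(Y|Z) - H(X,Y|Z)

H(Z) = 0.2442
H(X,Z) = 0.4662 → H(X|Z) = 0.2220
H(Y,Z) = 0.5026 → H(Y|Z) = 0.2584
H(X,Y,Z) = 0.7149 → H(X,Y|Z) = 0.4707

I(X;Y|Z) = 0.2220 + 0.2584 - 0.4707 = 0.0097 dits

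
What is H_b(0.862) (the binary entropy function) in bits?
0.5790 bits

The binary entropy function is:
H(p) = -p log(p) - (1-p) log(1-p)

H(0.862) = -0.862 × log_2(0.862) - 0.138 × log_2(0.138)
H(0.862) = 0.5790 bits

Note: Binary entropy is maximized at p=0.5 (H=1 bit) and minimized at p=0 or p=1 (H=0).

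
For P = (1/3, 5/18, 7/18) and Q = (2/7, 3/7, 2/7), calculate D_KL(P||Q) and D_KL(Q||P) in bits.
D_KL(P||Q) = 0.0733, D_KL(Q||P) = 0.0775

KL divergence is not symmetric: D_KL(P||Q) ≠ D_KL(Q||P) in general.

D_KL(P||Q) = 0.0733 bits
D_KL(Q||P) = 0.0775 bits

No, they are not equal!

This asymmetry is why KL divergence is not a true distance metric.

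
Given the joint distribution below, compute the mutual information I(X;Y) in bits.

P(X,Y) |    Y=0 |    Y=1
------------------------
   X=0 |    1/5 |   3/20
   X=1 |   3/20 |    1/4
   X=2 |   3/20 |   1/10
0.0307 bits

Mutual information: I(X;Y) = H(X) + H(Y) - H(X,Y)

Marginals:
P(X) = (7/20, 2/5, 1/4), H(X) = 1.5589 bits
P(Y) = (1/2, 1/2), H(Y) = 1.0000 bits

Joint entropy: H(X,Y) = 2.5282 bits

I(X;Y) = 1.5589 + 1.0000 - 2.5282 = 0.0307 bits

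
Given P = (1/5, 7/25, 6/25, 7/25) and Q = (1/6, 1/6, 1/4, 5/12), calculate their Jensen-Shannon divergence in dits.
0.0064 dits

Jensen-Shannon divergence is:
JSD(P||Q) = 0.5 × D_KL(P||M) + 0.5 × D_KL(Q||M)
where M = 0.5 × (P + Q) is the mixture distribution.

M = 0.5 × (1/5, 7/25, 6/25, 7/25) + 0.5 × (1/6, 1/6, 1/4, 5/12) = (0.183333, 0.223333, 0.245, 0.348333)

D_KL(P||M) = 0.0064 dits
D_KL(Q||M) = 0.0065 dits

JSD(P||Q) = 0.5 × 0.0064 + 0.5 × 0.0065 = 0.0064 dits

Unlike KL divergence, JSD is symmetric and bounded: 0 ≤ JSD ≤ log(2).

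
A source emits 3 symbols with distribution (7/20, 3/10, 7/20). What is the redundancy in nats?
0.0025 nats

Redundancy measures how far a source is from maximum entropy:
R = H_max - H(X)

Maximum entropy for 3 symbols: H_max = log_e(3) = 1.0986 nats
Actual entropy: H(X) = 1.0961 nats
Redundancy: R = 1.0986 - 1.0961 = 0.0025 nats

This redundancy represents potential for compression: the source could be compressed by 0.0025 nats per symbol.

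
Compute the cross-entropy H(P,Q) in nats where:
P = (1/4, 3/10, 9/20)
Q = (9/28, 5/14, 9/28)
1.1034 nats

Cross-entropy: H(P,Q) = -Σ p(x) log q(x)

Alternatively: H(P,Q) = H(P) + D_KL(P||Q)
H(P) = 1.0671 nats
D_KL(P||Q) = 0.0363 nats

H(P,Q) = 1.0671 + 0.0363 = 1.1034 nats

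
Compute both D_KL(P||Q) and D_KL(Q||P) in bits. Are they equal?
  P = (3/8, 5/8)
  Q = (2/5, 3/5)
D_KL(P||Q) = 0.0019, D_KL(Q||P) = 0.0019

KL divergence is not symmetric: D_KL(P||Q) ≠ D_KL(Q||P) in general.

D_KL(P||Q) = 0.0019 bits
D_KL(Q||P) = 0.0019 bits

In this case they happen to be equal (to 4 decimal places).

This asymmetry is why KL divergence is not a true distance metric.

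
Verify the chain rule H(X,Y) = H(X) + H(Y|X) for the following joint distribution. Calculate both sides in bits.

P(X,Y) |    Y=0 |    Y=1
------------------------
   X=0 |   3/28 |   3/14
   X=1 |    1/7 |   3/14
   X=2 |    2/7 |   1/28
H(X,Y) = 2.3868, H(X) = 1.5831, H(Y|X) = 0.8037 (all in bits)

Chain rule: H(X,Y) = H(X) + H(Y|X)

Left side — joint entropy directly:
H(X,Y) = -Σ p(x,y) log p(x,y) = 2.3868 bits

Right side — compute H(Y|X) from the conditional distributions:
P(X) = (9/28, 5/14, 9/28), so H(X) = 1.5831 bits
H(Y|X) = Σ_x P(X=x) · H(Y|X=x):
  P(Y|X=0) = (1/3, 2/3), H(Y|X=0) = 0.9183, weight P(X=0) = 9/28
  P(Y|X=1) = (2/5, 3/5), H(Y|X=1) = 0.9710, weight P(X=1) = 5/14
  P(Y|X=2) = (8/9, 1/9), H(Y|X=2) = 0.5033, weight P(X=2) = 9/28
H(Y|X) = 0.8037 bits

H(X) + H(Y|X) = 1.5831 + 0.8037 = 2.3868 bits

Both sides equal 2.3868 bits. ✓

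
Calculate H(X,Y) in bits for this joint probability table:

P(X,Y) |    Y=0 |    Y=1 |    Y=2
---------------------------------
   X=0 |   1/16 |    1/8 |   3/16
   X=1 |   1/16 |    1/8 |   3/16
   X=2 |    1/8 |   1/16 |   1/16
3.0306 bits

Joint entropy is H(X,Y) = -Σ_{x,y} p(x,y) log p(x,y).

Summing over all non-zero entries:
H(X,Y) = -[1/16·log_2(1/16) + 1/8·log_2(1/8) + 3/16·log_2(3/16) + 1/16·log_2(1/16) + 1/8·log_2(1/8) + 3/16·log_2(3/16) + 1/8·log_2(1/8) + 1/16·log_2(1/16) + 1/16·log_2(1/16)]
H(X,Y) = 3.0306 bits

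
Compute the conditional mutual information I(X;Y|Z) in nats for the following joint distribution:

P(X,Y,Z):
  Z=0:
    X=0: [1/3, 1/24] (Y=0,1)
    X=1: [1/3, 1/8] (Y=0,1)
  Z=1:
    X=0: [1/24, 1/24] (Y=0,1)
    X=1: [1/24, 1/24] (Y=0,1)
0.0176 nats

Conditional mutual information: I(X;Y|Z) = H(X|Z) + H(Y|Z) - H(X,Y|Z)

H(Z) = 0.4506
H(X,Z) = 1.1395 → H(X|Z) = 0.6890
H(Y,Z) = 0.9831 → H(Y|Z) = 0.5325
H(X,Y,Z) = 1.6544 → H(X,Y|Z) = 1.2039

I(X;Y|Z) = 0.6890 + 0.5325 - 1.2039 = 0.0176 nats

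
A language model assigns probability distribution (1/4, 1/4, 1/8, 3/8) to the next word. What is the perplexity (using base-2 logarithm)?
3.7467

Perplexity is 2^H (or exp(H) for natural log).

First, H = -Σ p log p = 1.9056 bits
Perplexity = 2^1.9056 = 3.7467

Interpretation: The model's uncertainty is equivalent to choosing uniformly among 3.7 options.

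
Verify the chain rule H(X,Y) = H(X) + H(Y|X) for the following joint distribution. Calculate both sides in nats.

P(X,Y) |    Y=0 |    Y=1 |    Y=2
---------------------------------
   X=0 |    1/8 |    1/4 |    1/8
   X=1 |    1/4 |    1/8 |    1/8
H(X,Y) = 1.7329, H(X) = 0.6931, H(Y|X) = 1.0397 (all in nats)

Chain rule: H(X,Y) = H(X) + H(Y|X)

Left side — joint entropy directly:
H(X,Y) = -Σ p(x,y) log p(x,y) = 1.7329 nats

Right side — compute H(Y|X) from the conditional distributions:
P(X) = (1/2, 1/2), so H(X) = 0.6931 nats
H(Y|X) = Σ_x P(X=x) · H(Y|X=x):
  P(Y|X=0) = (1/4, 1/2, 1/4), H(Y|X=0) = 1.0397, weight P(X=0) = 1/2
  P(Y|X=1) = (1/2, 1/4, 1/4), H(Y|X=1) = 1.0397, weight P(X=1) = 1/2
H(Y|X) = 1.0397 nats

H(X) + H(Y|X) = 0.6931 + 1.0397 = 1.7329 nats

Both sides equal 1.7329 nats. ✓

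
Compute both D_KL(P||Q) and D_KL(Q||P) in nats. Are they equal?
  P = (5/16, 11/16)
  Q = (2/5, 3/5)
D_KL(P||Q) = 0.0164, D_KL(Q||P) = 0.0171

KL divergence is not symmetric: D_KL(P||Q) ≠ D_KL(Q||P) in general.

D_KL(P||Q) = 0.0164 nats
D_KL(Q||P) = 0.0171 nats

No, they are not equal!

This asymmetry is why KL divergence is not a true distance metric.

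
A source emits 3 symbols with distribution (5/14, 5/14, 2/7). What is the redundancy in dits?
0.0023 dits

Redundancy measures how far a source is from maximum entropy:
R = H_max - H(X)

Maximum entropy for 3 symbols: H_max = log_10(3) = 0.4771 dits
Actual entropy: H(X) = 0.4748 dits
Redundancy: R = 0.4771 - 0.4748 = 0.0023 dits

This redundancy represents potential for compression: the source could be compressed by 0.0023 dits per symbol.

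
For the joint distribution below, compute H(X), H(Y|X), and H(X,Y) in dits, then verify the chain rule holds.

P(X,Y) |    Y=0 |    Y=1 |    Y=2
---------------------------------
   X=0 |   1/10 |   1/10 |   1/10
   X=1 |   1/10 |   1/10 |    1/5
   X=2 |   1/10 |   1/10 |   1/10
H(X,Y) = 0.9398, H(X) = 0.4729, H(Y|X) = 0.4669 (all in dits)

Chain rule: H(X,Y) = H(X) + H(Y|X)

Left side — joint entropy directly:
H(X,Y) = -Σ p(x,y) log p(x,y) = 0.9398 dits

Right side — compute H(Y|X) from the conditional distributions:
P(X) = (3/10, 2/5, 3/10), so H(X) = 0.4729 dits
H(Y|X) = Σ_x P(X=x) · H(Y|X=x):
  P(Y|X=0) = (1/3, 1/3, 1/3), H(Y|X=0) = 0.4771, weight P(X=0) = 3/10
  P(Y|X=1) = (1/4, 1/4, 1/2), H(Y|X=1) = 0.4515, weight P(X=1) = 2/5
  P(Y|X=2) = (1/3, 1/3, 1/3), H(Y|X=2) = 0.4771, weight P(X=2) = 3/10
H(Y|X) = 0.4669 dits

H(X) + H(Y|X) = 0.4729 + 0.4669 = 0.9398 dits

Both sides equal 0.9398 dits. ✓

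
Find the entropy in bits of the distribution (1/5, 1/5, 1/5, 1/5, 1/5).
2.3219 bits

Shannon entropy is H(X) = -Σ p(x) log p(x).

For P = (1/5, 1/5, 1/5, 1/5, 1/5):
H = -1/5 × log_2(1/5) -1/5 × log_2(1/5) -1/5 × log_2(1/5) -1/5 × log_2(1/5) -1/5 × log_2(1/5)
H = 2.3219 bits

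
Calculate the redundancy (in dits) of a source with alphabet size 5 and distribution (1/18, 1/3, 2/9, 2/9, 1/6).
0.0502 dits

Redundancy measures how far a source is from maximum entropy:
R = H_max - H(X)

Maximum entropy for 5 symbols: H_max = log_10(5) = 0.6990 dits
Actual entropy: H(X) = 0.6488 dits
Redundancy: R = 0.6990 - 0.6488 = 0.0502 dits

This redundancy represents potential for compression: the source could be compressed by 0.0502 dits per symbol.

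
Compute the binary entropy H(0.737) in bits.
0.8312 bits

The binary entropy function is:
H(p) = -p log(p) - (1-p) log(1-p)

H(0.737) = -0.737 × log_2(0.737) - 0.263 × log_2(0.263)
H(0.737) = 0.8312 bits

Note: Binary entropy is maximized at p=0.5 (H=1 bit) and minimized at p=0 or p=1 (H=0).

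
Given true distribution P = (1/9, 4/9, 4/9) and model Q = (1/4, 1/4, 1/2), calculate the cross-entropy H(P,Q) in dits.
0.4683 dits

Cross-entropy: H(P,Q) = -Σ p(x) log q(x)

Alternatively: H(P,Q) = H(P) + D_KL(P||Q)
H(P) = 0.4191 dits
D_KL(P||Q) = 0.0492 dits

H(P,Q) = 0.4191 + 0.0492 = 0.4683 dits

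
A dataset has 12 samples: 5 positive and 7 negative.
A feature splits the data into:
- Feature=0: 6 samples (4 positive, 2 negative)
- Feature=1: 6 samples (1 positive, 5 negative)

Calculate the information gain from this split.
0.1957 bits

Information Gain = H(Y) - H(Y|Feature)

Before split:
P(positive) = 5/12 = 0.4167
H(Y) = 0.9799 bits

After split:
Feature=0: H = 0.9183 bits (weight = 6/12)
Feature=1: H = 0.6500 bits (weight = 6/12)
H(Y|Feature) = (6/12)×0.9183 + (6/12)×0.6500 = 0.7842 bits

Information Gain = 0.9799 - 0.7842 = 0.1957 bits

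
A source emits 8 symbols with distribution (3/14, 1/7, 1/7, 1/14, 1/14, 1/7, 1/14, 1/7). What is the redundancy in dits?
0.0312 dits

Redundancy measures how far a source is from maximum entropy:
R = H_max - H(X)

Maximum entropy for 8 symbols: H_max = log_10(8) = 0.9031 dits
Actual entropy: H(X) = 0.8719 dits
Redundancy: R = 0.9031 - 0.8719 = 0.0312 dits

This redundancy represents potential for compression: the source could be compressed by 0.0312 dits per symbol.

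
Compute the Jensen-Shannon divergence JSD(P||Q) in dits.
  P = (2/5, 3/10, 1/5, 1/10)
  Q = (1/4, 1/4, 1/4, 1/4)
0.0121 dits

Jensen-Shannon divergence is:
JSD(P||Q) = 0.5 × D_KL(P||M) + 0.5 × D_KL(Q||M)
where M = 0.5 × (P + Q) is the mixture distribution.

M = 0.5 × (2/5, 3/10, 1/5, 1/10) + 0.5 × (1/4, 1/4, 1/4, 1/4) = (13/40, 11/40, 9/40, 7/40)

D_KL(P||M) = 0.0129 dits
D_KL(Q||M) = 0.0113 dits

JSD(P||Q) = 0.5 × 0.0129 + 0.5 × 0.0113 = 0.0121 dits

Unlike KL divergence, JSD is symmetric and bounded: 0 ≤ JSD ≤ log(2).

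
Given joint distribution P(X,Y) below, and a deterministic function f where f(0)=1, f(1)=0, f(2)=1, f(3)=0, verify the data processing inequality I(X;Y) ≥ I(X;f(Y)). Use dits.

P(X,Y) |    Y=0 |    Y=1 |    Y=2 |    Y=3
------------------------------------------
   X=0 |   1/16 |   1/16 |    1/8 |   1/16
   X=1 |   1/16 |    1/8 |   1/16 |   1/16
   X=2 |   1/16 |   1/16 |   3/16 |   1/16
I(X;Y) = 0.0189, I(X;f(Y)) = 0.0113, inequality holds: 0.0189 ≥ 0.0113

Data Processing Inequality: For any Markov chain X → Y → Z, we have I(X;Y) ≥ I(X;Z).

Here Z = f(Y) is a deterministic function of Y, forming X → Y → Z.

Original I(X;Y) = 0.0189 dits

After applying f:
P(X,Z) where Z=f(Y):
- P(X,Z=0) = P(X,Y=1) + P(X,Y=3)
- P(X,Z=1) = P(X,Y=0) + P(X,Y=2)

I(X;Z) = I(X;f(Y)) = 0.0113 dits

Verification: 0.0189 ≥ 0.0113 ✓

Information cannot be created by processing; the function f can only lose information about X.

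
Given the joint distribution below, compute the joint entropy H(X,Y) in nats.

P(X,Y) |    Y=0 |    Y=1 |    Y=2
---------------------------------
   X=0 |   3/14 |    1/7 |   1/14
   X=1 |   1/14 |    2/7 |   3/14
1.6731 nats

Joint entropy is H(X,Y) = -Σ_{x,y} p(x,y) log p(x,y).

Summing over all non-zero entries:
H(X,Y) = -[3/14·log_e(3/14) + 1/7·log_e(1/7) + 1/14·log_e(1/14) + 1/14·log_e(1/14) + 2/7·log_e(2/7) + 3/14·log_e(3/14)]
H(X,Y) = 1.6731 nats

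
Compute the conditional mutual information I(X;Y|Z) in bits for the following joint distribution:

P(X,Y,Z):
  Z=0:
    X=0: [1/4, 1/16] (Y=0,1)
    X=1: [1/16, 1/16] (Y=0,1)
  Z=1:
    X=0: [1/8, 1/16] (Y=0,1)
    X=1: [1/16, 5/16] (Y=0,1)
0.1276 bits

Conditional mutual information: I(X;Y|Z) = H(X|Z) + H(Y|Z) - H(X,Y|Z)

H(Z) = 0.9887
H(X,Z) = 1.8829 → H(X|Z) = 0.8942
H(Y,Z) = 1.8829 → H(Y|Z) = 0.8942
H(X,Y,Z) = 2.6494 → H(X,Y|Z) = 1.6607

I(X;Y|Z) = 0.8942 + 0.8942 - 1.6607 = 0.1276 bits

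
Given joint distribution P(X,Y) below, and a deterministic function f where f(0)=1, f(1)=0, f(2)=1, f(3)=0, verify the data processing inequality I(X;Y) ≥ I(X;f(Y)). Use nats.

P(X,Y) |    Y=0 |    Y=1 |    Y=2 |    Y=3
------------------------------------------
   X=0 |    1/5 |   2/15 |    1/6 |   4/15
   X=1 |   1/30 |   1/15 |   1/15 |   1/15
I(X;Y) = 0.0139, I(X;f(Y)) = 0.0009, inequality holds: 0.0139 ≥ 0.0009

Data Processing Inequality: For any Markov chain X → Y → Z, we have I(X;Y) ≥ I(X;Z).

Here Z = f(Y) is a deterministic function of Y, forming X → Y → Z.

Original I(X;Y) = 0.0139 nats

After applying f:
P(X,Z) where Z=f(Y):
- P(X,Z=0) = P(X,Y=1) + P(X,Y=3)
- P(X,Z=1) = P(X,Y=0) + P(X,Y=2)

I(X;Z) = I(X;f(Y)) = 0.0009 nats

Verification: 0.0139 ≥ 0.0009 ✓

Information cannot be created by processing; the function f can only lose information about X.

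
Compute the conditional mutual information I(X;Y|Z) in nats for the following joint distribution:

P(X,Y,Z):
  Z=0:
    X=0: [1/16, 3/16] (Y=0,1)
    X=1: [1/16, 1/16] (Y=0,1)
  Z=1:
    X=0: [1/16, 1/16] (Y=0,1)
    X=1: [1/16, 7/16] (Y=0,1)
0.0492 nats

Conditional mutual information: I(X;Y|Z) = H(X|Z) + H(Y|Z) - H(X,Y|Z)

H(Z) = 0.6616
H(X,Z) = 1.2130 → H(X|Z) = 0.5514
H(Y,Z) = 1.2130 → H(Y|Z) = 0.5514
H(X,Y,Z) = 1.7153 → H(X,Y|Z) = 1.0537

I(X;Y|Z) = 0.5514 + 0.5514 - 1.0537 = 0.0492 nats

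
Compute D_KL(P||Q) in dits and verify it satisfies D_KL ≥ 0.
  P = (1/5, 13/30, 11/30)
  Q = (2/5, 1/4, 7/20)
0.0507 dits

KL divergence satisfies the Gibbs inequality: D_KL(P||Q) ≥ 0 for all distributions P, Q.

D_KL(P||Q) = Σ p(x) log(p(x)/q(x))
Term by term:
  x=0: 1/5 × log_10[(1/5)/(2/5)] = -0.0602
  x=1: 13/30 × log_10[(13/30)/(1/4)] = 0.1035
  x=2: 11/30 × log_10[(11/30)/(7/20)] = 0.0074
D_KL(P||Q) = 0.0507 dits

D_KL(P||Q) = 0.0507 ≥ 0 ✓

This non-negativity is a fundamental property: relative entropy cannot be negative because it measures how different Q is from P.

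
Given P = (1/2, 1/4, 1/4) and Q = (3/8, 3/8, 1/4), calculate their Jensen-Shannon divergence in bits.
0.0155 bits

Jensen-Shannon divergence is:
JSD(P||Q) = 0.5 × D_KL(P||M) + 0.5 × D_KL(Q||M)
where M = 0.5 × (P + Q) is the mixture distribution.

M = 0.5 × (1/2, 1/4, 1/4) + 0.5 × (3/8, 3/8, 1/4) = (7/16, 5/16, 1/4)

D_KL(P||M) = 0.0158 bits
D_KL(Q||M) = 0.0152 bits

JSD(P||Q) = 0.5 × 0.0158 + 0.5 × 0.0152 = 0.0155 bits

Unlike KL divergence, JSD is symmetric and bounded: 0 ≤ JSD ≤ log(2).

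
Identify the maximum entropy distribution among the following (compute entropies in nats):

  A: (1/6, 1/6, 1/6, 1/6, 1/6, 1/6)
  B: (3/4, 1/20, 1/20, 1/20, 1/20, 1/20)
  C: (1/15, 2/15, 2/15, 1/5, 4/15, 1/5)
A

For a discrete distribution over n outcomes, entropy is maximized by the uniform distribution.

Computing entropies:
H(A) = 1.7918 nats
H(B) = 0.9647 nats
H(C) = 1.7141 nats

The uniform distribution (where all probabilities equal 1/6) achieves the maximum entropy of log_e(6) = 1.7918 nats.

Distribution A has the highest entropy.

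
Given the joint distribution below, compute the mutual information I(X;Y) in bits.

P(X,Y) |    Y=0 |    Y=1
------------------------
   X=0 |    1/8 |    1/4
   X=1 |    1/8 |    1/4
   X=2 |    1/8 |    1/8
0.0157 bits

Mutual information: I(X;Y) = H(X) + H(Y) - H(X,Y)

Marginals:
P(X) = (3/8, 3/8, 1/4), H(X) = 1.5613 bits
P(Y) = (3/8, 5/8), H(Y) = 0.9544 bits

Joint entropy: H(X,Y) = 2.5000 bits

I(X;Y) = 1.5613 + 0.9544 - 2.5000 = 0.0157 bits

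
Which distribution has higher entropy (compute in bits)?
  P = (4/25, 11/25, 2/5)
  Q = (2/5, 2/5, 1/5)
Q

Computing entropies in bits:
H(P) = 1.4729
H(Q) = 1.5219

Distribution Q has higher entropy.

Intuition: The distribution closer to uniform (more spread out) has higher entropy.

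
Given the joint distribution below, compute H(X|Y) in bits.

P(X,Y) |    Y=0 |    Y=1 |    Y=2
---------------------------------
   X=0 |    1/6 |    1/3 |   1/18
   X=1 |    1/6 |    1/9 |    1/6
0.8742 bits

Using the chain rule: H(X|Y) = H(X,Y) - H(Y)

First, compute H(X,Y) = 2.4047 bits

Marginal P(Y) = (1/3, 4/9, 2/9)
H(Y) = 1.5305 bits

H(X|Y) = H(X,Y) - H(Y) = 2.4047 - 1.5305 = 0.8742 bits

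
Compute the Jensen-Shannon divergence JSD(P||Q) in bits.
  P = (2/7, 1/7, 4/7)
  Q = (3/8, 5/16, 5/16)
0.0555 bits

Jensen-Shannon divergence is:
JSD(P||Q) = 0.5 × D_KL(P||M) + 0.5 × D_KL(Q||M)
where M = 0.5 × (P + Q) is the mixture distribution.

M = 0.5 × (2/7, 1/7, 4/7) + 0.5 × (3/8, 5/16, 5/16) = (0.330357, 0.227679, 0.441964)

D_KL(P||M) = 0.0559 bits
D_KL(Q||M) = 0.0551 bits

JSD(P||Q) = 0.5 × 0.0559 + 0.5 × 0.0551 = 0.0555 bits

Unlike KL divergence, JSD is symmetric and bounded: 0 ≤ JSD ≤ log(2).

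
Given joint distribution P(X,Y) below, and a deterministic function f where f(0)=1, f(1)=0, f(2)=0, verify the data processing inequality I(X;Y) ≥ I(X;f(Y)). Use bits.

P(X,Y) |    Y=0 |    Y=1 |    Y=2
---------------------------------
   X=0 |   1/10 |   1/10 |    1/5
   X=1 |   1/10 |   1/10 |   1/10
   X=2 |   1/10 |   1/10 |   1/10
I(X;Y) = 0.0200, I(X;f(Y)) = 0.0058, inequality holds: 0.0200 ≥ 0.0058

Data Processing Inequality: For any Markov chain X → Y → Z, we have I(X;Y) ≥ I(X;Z).

Here Z = f(Y) is a deterministic function of Y, forming X → Y → Z.

Original I(X;Y) = 0.0200 bits

After applying f:
P(X,Z) where Z=f(Y):
- P(X,Z=0) = P(X,Y=1) + P(X,Y=2)
- P(X,Z=1) = P(X,Y=0)

I(X;Z) = I(X;f(Y)) = 0.0058 bits

Verification: 0.0200 ≥ 0.0058 ✓

Information cannot be created by processing; the function f can only lose information about X.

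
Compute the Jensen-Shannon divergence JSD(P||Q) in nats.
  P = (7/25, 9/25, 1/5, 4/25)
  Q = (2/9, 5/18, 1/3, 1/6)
0.0128 nats

Jensen-Shannon divergence is:
JSD(P||Q) = 0.5 × D_KL(P||M) + 0.5 × D_KL(Q||M)
where M = 0.5 × (P + Q) is the mixture distribution.

M = 0.5 × (7/25, 9/25, 1/5, 4/25) + 0.5 × (2/9, 5/18, 1/3, 1/6) = (0.251111, 0.318889, 4/15, 0.163333)

D_KL(P||M) = 0.0133 nats
D_KL(Q||M) = 0.0122 nats

JSD(P||Q) = 0.5 × 0.0133 + 0.5 × 0.0122 = 0.0128 nats

Unlike KL divergence, JSD is symmetric and bounded: 0 ≤ JSD ≤ log(2).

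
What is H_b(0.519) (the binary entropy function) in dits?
0.3007 dits

The binary entropy function is:
H(p) = -p log(p) - (1-p) log(1-p)

H(0.519) = -0.519 × log_10(0.519) - 0.481 × log_10(0.481)
H(0.519) = 0.3007 dits

Note: Binary entropy is maximized at p=0.5 (H=1 bit) and minimized at p=0 or p=1 (H=0).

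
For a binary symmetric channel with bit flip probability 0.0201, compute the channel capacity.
0.8580 bits

For a binary symmetric channel (BSC) with error probability p:
Capacity C = 1 - H(p) bits per symbol

where H(p) = -p log₂(p) - (1-p) log₂(1-p) is the binary entropy function.

H(0.0201) = 0.1420 bits
C = 1 - 0.1420 = 0.8580 bits per symbol

This means we can reliably transmit up to 0.8580 bits of information per channel use.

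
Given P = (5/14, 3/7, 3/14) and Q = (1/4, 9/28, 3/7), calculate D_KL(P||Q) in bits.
0.1474 bits

KL divergence: D_KL(P||Q) = Σ p(x) log(p(x)/q(x))

Computing term by term:
  x=0: 5/14 × log_2[(5/14)/(1/4)] = 5/14 × 0.5146 = 0.1838
  x=1: 3/7 × log_2[(3/7)/(9/28)] = 3/7 × 0.4150 = 0.1779
  x=2: 3/14 × log_2[(3/14)/(3/7)] = 3/14 × -1.0000 = -0.2143

D_KL(P||Q) = 0.1474 bits

Note: KL divergence is always non-negative and equals 0 iff P = Q.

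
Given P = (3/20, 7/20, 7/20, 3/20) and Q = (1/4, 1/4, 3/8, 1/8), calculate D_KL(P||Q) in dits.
0.0193 dits

KL divergence: D_KL(P||Q) = Σ p(x) log(p(x)/q(x))

Computing term by term:
  x=0: 3/20 × log_10[(3/20)/(1/4)] = 3/20 × -0.2218 = -0.0333
  x=1: 7/20 × log_10[(7/20)/(1/4)] = 7/20 × 0.1461 = 0.0511
  x=2: 7/20 × log_10[(7/20)/(3/8)] = 7/20 × -0.0300 = -0.0105
  x=3: 3/20 × log_10[(3/20)/(1/8)] = 3/20 × 0.0792 = 0.0119

D_KL(P||Q) = 0.0193 dits

Note: KL divergence is always non-negative and equals 0 iff P = Q.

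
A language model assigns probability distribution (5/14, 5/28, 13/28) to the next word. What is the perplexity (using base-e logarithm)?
2.8055

Perplexity is e^H (or exp(H) for natural log).

First, H = -Σ p log p = 1.0316 nats
Perplexity = e^1.0316 = 2.8055

Interpretation: The model's uncertainty is equivalent to choosing uniformly among 2.8 options.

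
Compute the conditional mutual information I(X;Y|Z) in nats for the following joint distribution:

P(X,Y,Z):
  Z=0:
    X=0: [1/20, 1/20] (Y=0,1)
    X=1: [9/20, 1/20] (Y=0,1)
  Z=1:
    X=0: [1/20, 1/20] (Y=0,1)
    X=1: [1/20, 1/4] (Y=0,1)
0.0589 nats

Conditional mutual information: I(X;Y|Z) = H(X|Z) + H(Y|Z) - H(X,Y|Z)

H(Z) = 0.6730
H(X,Z) = 1.1683 → H(X|Z) = 0.4953
H(Y,Z) = 1.1683 → H(Y|Z) = 0.4953
H(X,Y,Z) = 1.6046 → H(X,Y|Z) = 0.9316

I(X;Y|Z) = 0.4953 + 0.4953 - 0.9316 = 0.0589 nats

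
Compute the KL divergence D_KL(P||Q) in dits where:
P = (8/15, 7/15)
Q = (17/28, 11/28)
0.0049 dits

KL divergence: D_KL(P||Q) = Σ p(x) log(p(x)/q(x))

Computing term by term:
  x=0: 8/15 × log_10[(8/15)/(17/28)] = 8/15 × -0.0563 = -0.0300
  x=1: 7/15 × log_10[(7/15)/(11/28)] = 7/15 × 0.0748 = 0.0349

D_KL(P||Q) = 0.0049 dits

Note: KL divergence is always non-negative and equals 0 iff P = Q.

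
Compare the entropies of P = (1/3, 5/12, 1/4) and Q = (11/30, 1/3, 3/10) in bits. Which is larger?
Q

Computing entropies in bits:
H(P) = 1.5546
H(Q) = 1.5801

Distribution Q has higher entropy.

Intuition: The distribution closer to uniform (more spread out) has higher entropy.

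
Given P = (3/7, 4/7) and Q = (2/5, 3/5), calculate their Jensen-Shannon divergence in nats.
0.0004 nats

Jensen-Shannon divergence is:
JSD(P||Q) = 0.5 × D_KL(P||M) + 0.5 × D_KL(Q||M)
where M = 0.5 × (P + Q) is the mixture distribution.

M = 0.5 × (3/7, 4/7) + 0.5 × (2/5, 3/5) = (0.414286, 0.585714)

D_KL(P||M) = 0.0004 nats
D_KL(Q||M) = 0.0004 nats

JSD(P||Q) = 0.5 × 0.0004 + 0.5 × 0.0004 = 0.0004 nats

Unlike KL divergence, JSD is symmetric and bounded: 0 ≤ JSD ≤ log(2).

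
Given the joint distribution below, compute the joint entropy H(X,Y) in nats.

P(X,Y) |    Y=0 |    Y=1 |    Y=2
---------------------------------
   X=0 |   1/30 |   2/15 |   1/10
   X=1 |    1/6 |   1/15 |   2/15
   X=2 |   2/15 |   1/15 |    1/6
2.1079 nats

Joint entropy is H(X,Y) = -Σ_{x,y} p(x,y) log p(x,y).

Summing over all non-zero entries:
H(X,Y) = -[1/30·log_e(1/30) + 2/15·log_e(2/15) + 1/10·log_e(1/10) + 1/6·log_e(1/6) + 1/15·log_e(1/15) + 2/15·log_e(2/15) + 2/15·log_e(2/15) + 1/15·log_e(1/15) + 1/6·log_e(1/6)]
H(X,Y) = 2.1079 nats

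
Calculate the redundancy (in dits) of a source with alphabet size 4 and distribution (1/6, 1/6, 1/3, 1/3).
0.0246 dits

Redundancy measures how far a source is from maximum entropy:
R = H_max - H(X)

Maximum entropy for 4 symbols: H_max = log_10(4) = 0.6021 dits
Actual entropy: H(X) = 0.5775 dits
Redundancy: R = 0.6021 - 0.5775 = 0.0246 dits

This redundancy represents potential for compression: the source could be compressed by 0.0246 dits per symbol.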